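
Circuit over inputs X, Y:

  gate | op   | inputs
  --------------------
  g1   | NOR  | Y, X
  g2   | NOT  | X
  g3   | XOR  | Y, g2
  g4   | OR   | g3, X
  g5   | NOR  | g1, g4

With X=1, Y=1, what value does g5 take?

0

g1 = 1 NOR 1 = 0
g2 = NOT 1 = 0
g3 = 1 XOR 0 = 1
g4 = 1 OR 1 = 1
g5 = 0 NOR 1 = 0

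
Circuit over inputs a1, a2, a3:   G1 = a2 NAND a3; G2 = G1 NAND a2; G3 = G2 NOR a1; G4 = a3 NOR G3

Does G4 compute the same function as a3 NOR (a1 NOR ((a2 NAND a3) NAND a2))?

Yes

G1 = a2 NAND a3
G2 = G1 NAND a2 = (a2 NAND a3) NAND a2
G3 = G2 NOR a1 = ((a2 NAND a3) NAND a2) NOR a1
G4 = a3 NOR G3 = a3 NOR (((a2 NAND a3) NAND a2) NOR a1)
At a1=0, a2=0, a3=1: circuit gives 0, formula gives 0.
At a1=0, a2=0, a3=0: circuit gives 1, formula gives 1.
Agrees on all 8 inputs.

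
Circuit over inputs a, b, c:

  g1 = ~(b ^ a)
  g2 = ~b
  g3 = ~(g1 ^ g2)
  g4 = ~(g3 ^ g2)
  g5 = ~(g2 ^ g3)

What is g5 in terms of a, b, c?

g1 = ~(b ^ a)
g2 = ~b
g3 = ~(g1 ^ g2) = ~((~(b ^ a)) ^ ~b)
g5 = ~(g2 ^ g3) = ~(~b ^ (~((~(b ^ a)) ^ ~b)))

~(~b ^ (~((~(b ^ a)) ^ ~b)))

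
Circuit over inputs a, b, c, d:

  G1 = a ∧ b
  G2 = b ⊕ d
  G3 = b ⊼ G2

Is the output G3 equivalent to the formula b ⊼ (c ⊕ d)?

No

G2 = b ⊕ d
G3 = b ⊼ G2 = b ⊼ (b ⊕ d)
At a=0, b=1, c=0, d=0: circuit gives 0, formula gives 1.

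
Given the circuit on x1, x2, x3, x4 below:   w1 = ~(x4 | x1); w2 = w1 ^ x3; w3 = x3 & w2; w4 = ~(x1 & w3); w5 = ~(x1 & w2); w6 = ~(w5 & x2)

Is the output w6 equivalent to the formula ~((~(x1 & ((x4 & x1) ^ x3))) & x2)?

w1 = ~(x4 | x1)
w2 = w1 ^ x3 = (~(x4 | x1)) ^ x3
w5 = ~(x1 & w2) = ~(x1 & ((~(x4 | x1)) ^ x3))
w6 = ~(w5 & x2) = ~((~(x1 & ((~(x4 | x1)) ^ x3))) & x2)
At x1=1, x2=1, x3=0, x4=1: circuit gives 0, formula gives 1.

No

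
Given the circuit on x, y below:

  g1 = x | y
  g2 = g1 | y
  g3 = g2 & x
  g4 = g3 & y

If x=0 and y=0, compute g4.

0

g1 = 0 | 0 = 0
g2 = 0 | 0 = 0
g3 = 0 & 0 = 0
g4 = 0 & 0 = 0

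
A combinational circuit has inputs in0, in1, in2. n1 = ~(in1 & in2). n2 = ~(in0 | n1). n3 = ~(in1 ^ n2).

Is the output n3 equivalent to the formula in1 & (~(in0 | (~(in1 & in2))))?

No

n1 = ~(in1 & in2)
n2 = ~(in0 | n1) = ~(in0 | (~(in1 & in2)))
n3 = ~(in1 ^ n2) = ~(in1 ^ (~(in0 | (~(in1 & in2)))))
At in0=0, in1=0, in2=0: circuit gives 1, formula gives 0.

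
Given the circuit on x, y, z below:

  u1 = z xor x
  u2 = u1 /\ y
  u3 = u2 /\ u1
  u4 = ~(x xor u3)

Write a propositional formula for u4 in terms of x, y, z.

~(x xor (((z xor x) /\ y) /\ (z xor x)))

u1 = z xor x
u2 = u1 /\ y = (z xor x) /\ y
u3 = u2 /\ u1 = ((z xor x) /\ y) /\ (z xor x)
u4 = ~(x xor u3) = ~(x xor (((z xor x) /\ y) /\ (z xor x)))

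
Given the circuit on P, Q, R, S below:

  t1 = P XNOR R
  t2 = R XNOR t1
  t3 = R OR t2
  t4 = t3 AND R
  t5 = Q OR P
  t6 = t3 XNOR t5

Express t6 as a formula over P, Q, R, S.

t1 = P XNOR R
t2 = R XNOR t1 = R XNOR (P XNOR R)
t3 = R OR t2 = R OR (R XNOR (P XNOR R))
t5 = Q OR P
t6 = t3 XNOR t5 = (R OR (R XNOR (P XNOR R))) XNOR (Q OR P)

(R OR (R XNOR (P XNOR R))) XNOR (Q OR P)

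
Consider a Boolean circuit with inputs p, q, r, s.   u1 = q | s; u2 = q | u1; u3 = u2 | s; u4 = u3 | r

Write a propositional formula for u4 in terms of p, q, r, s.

u1 = q | s
u2 = q | u1 = q | (q | s)
u3 = u2 | s = (q | (q | s)) | s
u4 = u3 | r = ((q | (q | s)) | s) | r

((q | (q | s)) | s) | r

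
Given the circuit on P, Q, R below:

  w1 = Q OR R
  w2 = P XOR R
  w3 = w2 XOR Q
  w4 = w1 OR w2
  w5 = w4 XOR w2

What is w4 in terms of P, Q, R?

w1 = Q OR R
w2 = P XOR R
w4 = w1 OR w2 = (Q OR R) OR (P XOR R)

(Q OR R) OR (P XOR R)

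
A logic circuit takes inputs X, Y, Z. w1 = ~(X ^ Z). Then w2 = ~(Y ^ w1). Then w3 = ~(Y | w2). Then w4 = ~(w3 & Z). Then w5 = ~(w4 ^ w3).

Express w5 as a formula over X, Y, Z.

w1 = ~(X ^ Z)
w2 = ~(Y ^ w1) = ~(Y ^ (~(X ^ Z)))
w3 = ~(Y | w2) = ~(Y | (~(Y ^ (~(X ^ Z)))))
w4 = ~(w3 & Z) = ~((~(Y | (~(Y ^ (~(X ^ Z)))))) & Z)
w5 = ~(w4 ^ w3) = ~((~((~(Y | (~(Y ^ (~(X ^ Z)))))) & Z)) ^ (~(Y | (~(Y ^ (~(X ^ Z)))))))

~((~((~(Y | (~(Y ^ (~(X ^ Z)))))) & Z)) ^ (~(Y | (~(Y ^ (~(X ^ Z)))))))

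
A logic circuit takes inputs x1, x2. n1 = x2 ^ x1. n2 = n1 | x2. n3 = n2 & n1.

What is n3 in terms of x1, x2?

((x2 ^ x1) | x2) & (x2 ^ x1)

n1 = x2 ^ x1
n2 = n1 | x2 = (x2 ^ x1) | x2
n3 = n2 & n1 = ((x2 ^ x1) | x2) & (x2 ^ x1)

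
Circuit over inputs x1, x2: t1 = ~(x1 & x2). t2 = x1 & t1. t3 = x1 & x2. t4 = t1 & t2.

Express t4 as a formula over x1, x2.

(~(x1 & x2)) & (x1 & (~(x1 & x2)))

t1 = ~(x1 & x2)
t2 = x1 & t1 = x1 & (~(x1 & x2))
t4 = t1 & t2 = (~(x1 & x2)) & (x1 & (~(x1 & x2)))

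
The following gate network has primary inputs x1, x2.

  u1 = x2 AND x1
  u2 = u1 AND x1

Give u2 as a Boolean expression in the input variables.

(x2 AND x1) AND x1

u1 = x2 AND x1
u2 = u1 AND x1 = (x2 AND x1) AND x1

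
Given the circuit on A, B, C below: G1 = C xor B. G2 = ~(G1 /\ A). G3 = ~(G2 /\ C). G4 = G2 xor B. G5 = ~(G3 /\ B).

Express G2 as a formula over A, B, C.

G1 = C xor B
G2 = ~(G1 /\ A) = ~((C xor B) /\ A)

~((C xor B) /\ A)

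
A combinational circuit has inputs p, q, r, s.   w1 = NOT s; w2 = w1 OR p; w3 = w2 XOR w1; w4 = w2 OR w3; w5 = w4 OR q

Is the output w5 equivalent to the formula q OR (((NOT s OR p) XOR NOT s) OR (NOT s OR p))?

w1 = NOT s
w2 = w1 OR p = NOT s OR p
w3 = w2 XOR w1 = (NOT s OR p) XOR NOT s
w4 = w2 OR w3 = (NOT s OR p) OR ((NOT s OR p) XOR NOT s)
w5 = w4 OR q = ((NOT s OR p) OR ((NOT s OR p) XOR NOT s)) OR q
At p=0, q=0, r=0, s=1: circuit gives 0, formula gives 0.
At p=0, q=0, r=0, s=0: circuit gives 1, formula gives 1.
Agrees on all 16 inputs.

Yes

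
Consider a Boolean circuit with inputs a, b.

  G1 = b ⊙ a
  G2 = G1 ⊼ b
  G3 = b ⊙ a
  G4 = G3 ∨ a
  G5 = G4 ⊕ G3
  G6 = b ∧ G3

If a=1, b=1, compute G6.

G3 = 1 ⊙ 1 = 1
G6 = 1 ∧ 1 = 1

1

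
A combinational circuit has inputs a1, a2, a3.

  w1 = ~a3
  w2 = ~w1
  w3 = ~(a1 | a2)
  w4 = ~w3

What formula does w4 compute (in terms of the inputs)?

w3 = ~(a1 | a2)
w4 = ~w3 = ~(~(a1 | a2))

~(~(a1 | a2))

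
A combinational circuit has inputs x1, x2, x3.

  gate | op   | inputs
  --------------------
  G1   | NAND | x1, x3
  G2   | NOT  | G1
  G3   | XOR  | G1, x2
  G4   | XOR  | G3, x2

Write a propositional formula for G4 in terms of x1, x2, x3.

((x1 NAND x3) XOR x2) XOR x2

G1 = x1 NAND x3
G3 = G1 XOR x2 = (x1 NAND x3) XOR x2
G4 = G3 XOR x2 = ((x1 NAND x3) XOR x2) XOR x2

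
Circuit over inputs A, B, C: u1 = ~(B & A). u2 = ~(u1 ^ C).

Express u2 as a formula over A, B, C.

u1 = ~(B & A)
u2 = ~(u1 ^ C) = ~((~(B & A)) ^ C)

~((~(B & A)) ^ C)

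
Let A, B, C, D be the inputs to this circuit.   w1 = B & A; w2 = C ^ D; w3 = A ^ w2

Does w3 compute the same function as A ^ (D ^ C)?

w2 = C ^ D
w3 = A ^ w2 = A ^ (C ^ D)
At A=0, B=0, C=0, D=0: circuit gives 0, formula gives 0.
At A=0, B=0, C=0, D=1: circuit gives 1, formula gives 1.
Agrees on all 16 inputs.

Yes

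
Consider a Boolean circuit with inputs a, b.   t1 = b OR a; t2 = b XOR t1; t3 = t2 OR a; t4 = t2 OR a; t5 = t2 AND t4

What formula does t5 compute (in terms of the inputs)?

t1 = b OR a
t2 = b XOR t1 = b XOR (b OR a)
t4 = t2 OR a = (b XOR (b OR a)) OR a
t5 = t2 AND t4 = (b XOR (b OR a)) AND ((b XOR (b OR a)) OR a)

(b XOR (b OR a)) AND ((b XOR (b OR a)) OR a)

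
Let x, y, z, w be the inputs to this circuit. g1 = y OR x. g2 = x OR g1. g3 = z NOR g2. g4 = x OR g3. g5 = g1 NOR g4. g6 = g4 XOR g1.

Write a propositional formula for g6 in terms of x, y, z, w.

(x OR (z NOR (x OR (y OR x)))) XOR (y OR x)

g1 = y OR x
g2 = x OR g1 = x OR (y OR x)
g3 = z NOR g2 = z NOR (x OR (y OR x))
g4 = x OR g3 = x OR (z NOR (x OR (y OR x)))
g6 = g4 XOR g1 = (x OR (z NOR (x OR (y OR x)))) XOR (y OR x)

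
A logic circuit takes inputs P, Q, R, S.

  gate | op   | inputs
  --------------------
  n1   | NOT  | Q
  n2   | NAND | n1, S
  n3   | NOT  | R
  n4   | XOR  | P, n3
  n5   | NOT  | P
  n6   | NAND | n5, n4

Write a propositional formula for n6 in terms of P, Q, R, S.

n3 = NOT R
n4 = P XOR n3 = P XOR NOT R
n5 = NOT P
n6 = n5 NAND n4 = NOT P NAND (P XOR NOT R)

NOT P NAND (P XOR NOT R)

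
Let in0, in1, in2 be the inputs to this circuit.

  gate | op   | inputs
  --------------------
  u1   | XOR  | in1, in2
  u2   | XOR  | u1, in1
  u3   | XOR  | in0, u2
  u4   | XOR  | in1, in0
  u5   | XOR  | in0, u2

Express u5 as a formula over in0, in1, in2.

u1 = in1 XOR in2
u2 = u1 XOR in1 = (in1 XOR in2) XOR in1
u5 = in0 XOR u2 = in0 XOR ((in1 XOR in2) XOR in1)

in0 XOR ((in1 XOR in2) XOR in1)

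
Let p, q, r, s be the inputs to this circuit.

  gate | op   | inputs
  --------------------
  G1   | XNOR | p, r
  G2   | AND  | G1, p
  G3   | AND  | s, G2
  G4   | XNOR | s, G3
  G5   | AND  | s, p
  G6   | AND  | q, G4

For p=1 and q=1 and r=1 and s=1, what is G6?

G1 = 1 XNOR 1 = 1
G2 = 1 AND 1 = 1
G3 = 1 AND 1 = 1
G4 = 1 XNOR 1 = 1
G6 = 1 AND 1 = 1

1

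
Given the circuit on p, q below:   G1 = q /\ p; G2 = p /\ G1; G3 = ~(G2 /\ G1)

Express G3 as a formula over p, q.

G1 = q /\ p
G2 = p /\ G1 = p /\ (q /\ p)
G3 = ~(G2 /\ G1) = ~((p /\ (q /\ p)) /\ (q /\ p))

~((p /\ (q /\ p)) /\ (q /\ p))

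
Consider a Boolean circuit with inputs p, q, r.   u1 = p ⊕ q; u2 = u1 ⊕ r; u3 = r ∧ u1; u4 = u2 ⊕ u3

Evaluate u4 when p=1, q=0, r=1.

u1 = 1 ⊕ 0 = 1
u2 = 1 ⊕ 1 = 0
u3 = 1 ∧ 1 = 1
u4 = 0 ⊕ 1 = 1

1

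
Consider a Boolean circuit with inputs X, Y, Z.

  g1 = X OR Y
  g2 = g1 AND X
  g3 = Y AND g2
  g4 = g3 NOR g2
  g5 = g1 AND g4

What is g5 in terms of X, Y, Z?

g1 = X OR Y
g2 = g1 AND X = (X OR Y) AND X
g3 = Y AND g2 = Y AND ((X OR Y) AND X)
g4 = g3 NOR g2 = (Y AND ((X OR Y) AND X)) NOR ((X OR Y) AND X)
g5 = g1 AND g4 = (X OR Y) AND ((Y AND ((X OR Y) AND X)) NOR ((X OR Y) AND X))

(X OR Y) AND ((Y AND ((X OR Y) AND X)) NOR ((X OR Y) AND X))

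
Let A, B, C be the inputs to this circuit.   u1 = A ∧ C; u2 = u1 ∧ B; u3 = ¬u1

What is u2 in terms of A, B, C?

u1 = A ∧ C
u2 = u1 ∧ B = (A ∧ C) ∧ B

(A ∧ C) ∧ B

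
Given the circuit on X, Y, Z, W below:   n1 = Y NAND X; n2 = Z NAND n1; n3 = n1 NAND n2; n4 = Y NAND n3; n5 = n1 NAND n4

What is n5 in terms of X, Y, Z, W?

(Y NAND X) NAND (Y NAND ((Y NAND X) NAND (Z NAND (Y NAND X))))

n1 = Y NAND X
n2 = Z NAND n1 = Z NAND (Y NAND X)
n3 = n1 NAND n2 = (Y NAND X) NAND (Z NAND (Y NAND X))
n4 = Y NAND n3 = Y NAND ((Y NAND X) NAND (Z NAND (Y NAND X)))
n5 = n1 NAND n4 = (Y NAND X) NAND (Y NAND ((Y NAND X) NAND (Z NAND (Y NAND X))))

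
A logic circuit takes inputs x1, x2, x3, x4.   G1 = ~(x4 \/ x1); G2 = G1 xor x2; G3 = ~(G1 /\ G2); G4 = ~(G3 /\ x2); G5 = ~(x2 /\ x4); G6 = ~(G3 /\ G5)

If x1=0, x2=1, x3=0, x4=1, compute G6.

1

G1 = ~(1 \/ 0) = 0
G2 = 0 xor 1 = 1
G3 = ~(0 /\ 1) = 1
G5 = ~(1 /\ 1) = 0
G6 = ~(1 /\ 0) = 1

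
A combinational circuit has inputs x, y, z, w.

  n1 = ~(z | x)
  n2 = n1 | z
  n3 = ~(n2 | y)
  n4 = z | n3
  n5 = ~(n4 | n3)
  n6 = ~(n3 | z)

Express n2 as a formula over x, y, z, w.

n1 = ~(z | x)
n2 = n1 | z = (~(z | x)) | z

(~(z | x)) | z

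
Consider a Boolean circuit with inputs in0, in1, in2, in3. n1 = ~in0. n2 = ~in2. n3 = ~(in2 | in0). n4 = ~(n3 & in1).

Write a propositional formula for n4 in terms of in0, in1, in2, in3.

~((~(in2 | in0)) & in1)

n3 = ~(in2 | in0)
n4 = ~(n3 & in1) = ~((~(in2 | in0)) & in1)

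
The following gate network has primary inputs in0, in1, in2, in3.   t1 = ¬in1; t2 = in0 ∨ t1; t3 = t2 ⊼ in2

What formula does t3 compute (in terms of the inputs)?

(in0 ∨ ¬in1) ⊼ in2

t1 = ¬in1
t2 = in0 ∨ t1 = in0 ∨ ¬in1
t3 = t2 ⊼ in2 = (in0 ∨ ¬in1) ⊼ in2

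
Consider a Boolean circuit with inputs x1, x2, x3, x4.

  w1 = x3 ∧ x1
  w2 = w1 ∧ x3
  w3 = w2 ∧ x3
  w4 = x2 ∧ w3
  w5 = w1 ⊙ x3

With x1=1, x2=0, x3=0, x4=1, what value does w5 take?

w1 = 0 ∧ 1 = 0
w5 = 0 ⊙ 0 = 1

1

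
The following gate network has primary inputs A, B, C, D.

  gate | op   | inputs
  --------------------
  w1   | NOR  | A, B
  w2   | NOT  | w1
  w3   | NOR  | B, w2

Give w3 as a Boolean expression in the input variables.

w1 = A NOR B
w2 = NOT w1 = NOT (A NOR B)
w3 = B NOR w2 = B NOR NOT (A NOR B)

B NOR NOT (A NOR B)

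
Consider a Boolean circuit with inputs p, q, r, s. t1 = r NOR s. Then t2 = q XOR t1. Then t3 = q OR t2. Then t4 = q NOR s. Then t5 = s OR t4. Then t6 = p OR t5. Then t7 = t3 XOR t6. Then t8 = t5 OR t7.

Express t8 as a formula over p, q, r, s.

(s OR (q NOR s)) OR ((q OR (q XOR (r NOR s))) XOR (p OR (s OR (q NOR s))))

t1 = r NOR s
t2 = q XOR t1 = q XOR (r NOR s)
t3 = q OR t2 = q OR (q XOR (r NOR s))
t4 = q NOR s
t5 = s OR t4 = s OR (q NOR s)
t6 = p OR t5 = p OR (s OR (q NOR s))
t7 = t3 XOR t6 = (q OR (q XOR (r NOR s))) XOR (p OR (s OR (q NOR s)))
t8 = t5 OR t7 = (s OR (q NOR s)) OR ((q OR (q XOR (r NOR s))) XOR (p OR (s OR (q NOR s))))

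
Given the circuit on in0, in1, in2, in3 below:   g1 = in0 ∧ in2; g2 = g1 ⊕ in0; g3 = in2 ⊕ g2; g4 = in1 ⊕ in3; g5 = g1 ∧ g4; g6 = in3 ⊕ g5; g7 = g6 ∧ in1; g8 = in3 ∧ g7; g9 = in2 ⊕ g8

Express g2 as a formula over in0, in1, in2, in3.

(in0 ∧ in2) ⊕ in0

g1 = in0 ∧ in2
g2 = g1 ⊕ in0 = (in0 ∧ in2) ⊕ in0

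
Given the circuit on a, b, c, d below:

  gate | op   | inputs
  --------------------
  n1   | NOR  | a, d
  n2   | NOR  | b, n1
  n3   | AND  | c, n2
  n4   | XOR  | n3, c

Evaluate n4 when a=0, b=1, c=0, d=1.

n1 = 0 NOR 1 = 0
n2 = 1 NOR 0 = 0
n3 = 0 AND 0 = 0
n4 = 0 XOR 0 = 0

0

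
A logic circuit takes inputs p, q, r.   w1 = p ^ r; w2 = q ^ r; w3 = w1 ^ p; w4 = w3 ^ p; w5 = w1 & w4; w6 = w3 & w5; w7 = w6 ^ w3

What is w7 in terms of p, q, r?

w1 = p ^ r
w3 = w1 ^ p = (p ^ r) ^ p
w4 = w3 ^ p = ((p ^ r) ^ p) ^ p
w5 = w1 & w4 = (p ^ r) & (((p ^ r) ^ p) ^ p)
w6 = w3 & w5 = ((p ^ r) ^ p) & ((p ^ r) & (((p ^ r) ^ p) ^ p))
w7 = w6 ^ w3 = (((p ^ r) ^ p) & ((p ^ r) & (((p ^ r) ^ p) ^ p))) ^ ((p ^ r) ^ p)

(((p ^ r) ^ p) & ((p ^ r) & (((p ^ r) ^ p) ^ p))) ^ ((p ^ r) ^ p)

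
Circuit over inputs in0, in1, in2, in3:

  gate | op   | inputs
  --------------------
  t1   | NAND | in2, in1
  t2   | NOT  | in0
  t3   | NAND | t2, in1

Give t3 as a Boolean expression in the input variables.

t2 = NOT in0
t3 = t2 NAND in1 = NOT in0 NAND in1

NOT in0 NAND in1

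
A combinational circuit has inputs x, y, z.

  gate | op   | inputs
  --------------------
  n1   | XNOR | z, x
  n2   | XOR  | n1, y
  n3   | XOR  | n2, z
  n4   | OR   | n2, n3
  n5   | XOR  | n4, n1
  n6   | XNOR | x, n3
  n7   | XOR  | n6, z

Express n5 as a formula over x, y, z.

n1 = z XNOR x
n2 = n1 XOR y = (z XNOR x) XOR y
n3 = n2 XOR z = ((z XNOR x) XOR y) XOR z
n4 = n2 OR n3 = ((z XNOR x) XOR y) OR (((z XNOR x) XOR y) XOR z)
n5 = n4 XOR n1 = (((z XNOR x) XOR y) OR (((z XNOR x) XOR y) XOR z)) XOR (z XNOR x)

(((z XNOR x) XOR y) OR (((z XNOR x) XOR y) XOR z)) XOR (z XNOR x)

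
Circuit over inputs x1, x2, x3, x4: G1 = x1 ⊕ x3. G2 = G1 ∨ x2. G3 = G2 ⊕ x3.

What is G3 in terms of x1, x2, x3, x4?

((x1 ⊕ x3) ∨ x2) ⊕ x3

G1 = x1 ⊕ x3
G2 = G1 ∨ x2 = (x1 ⊕ x3) ∨ x2
G3 = G2 ⊕ x3 = ((x1 ⊕ x3) ∨ x2) ⊕ x3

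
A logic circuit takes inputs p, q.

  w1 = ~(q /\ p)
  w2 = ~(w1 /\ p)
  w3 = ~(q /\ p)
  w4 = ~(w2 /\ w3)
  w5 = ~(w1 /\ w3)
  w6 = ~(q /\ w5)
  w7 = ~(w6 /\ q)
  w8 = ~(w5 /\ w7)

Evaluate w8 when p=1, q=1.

0

w1 = ~(1 /\ 1) = 0
w3 = ~(1 /\ 1) = 0
w5 = ~(0 /\ 0) = 1
w6 = ~(1 /\ 1) = 0
w7 = ~(0 /\ 1) = 1
w8 = ~(1 /\ 1) = 0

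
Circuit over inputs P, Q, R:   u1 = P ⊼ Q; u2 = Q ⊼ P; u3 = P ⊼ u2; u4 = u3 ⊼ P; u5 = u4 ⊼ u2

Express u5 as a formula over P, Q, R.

((P ⊼ (Q ⊼ P)) ⊼ P) ⊼ (Q ⊼ P)

u2 = Q ⊼ P
u3 = P ⊼ u2 = P ⊼ (Q ⊼ P)
u4 = u3 ⊼ P = (P ⊼ (Q ⊼ P)) ⊼ P
u5 = u4 ⊼ u2 = ((P ⊼ (Q ⊼ P)) ⊼ P) ⊼ (Q ⊼ P)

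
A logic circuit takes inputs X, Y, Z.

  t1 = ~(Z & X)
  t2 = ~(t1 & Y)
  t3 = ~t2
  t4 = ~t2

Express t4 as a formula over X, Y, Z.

t1 = ~(Z & X)
t2 = ~(t1 & Y) = ~((~(Z & X)) & Y)
t4 = ~t2 = ~(~((~(Z & X)) & Y))

~(~((~(Z & X)) & Y))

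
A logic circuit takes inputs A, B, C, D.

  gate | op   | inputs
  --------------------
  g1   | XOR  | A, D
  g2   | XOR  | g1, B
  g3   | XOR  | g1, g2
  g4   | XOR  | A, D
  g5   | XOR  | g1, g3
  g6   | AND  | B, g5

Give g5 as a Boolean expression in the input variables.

(A XOR D) XOR ((A XOR D) XOR ((A XOR D) XOR B))

g1 = A XOR D
g2 = g1 XOR B = (A XOR D) XOR B
g3 = g1 XOR g2 = (A XOR D) XOR ((A XOR D) XOR B)
g5 = g1 XOR g3 = (A XOR D) XOR ((A XOR D) XOR ((A XOR D) XOR B))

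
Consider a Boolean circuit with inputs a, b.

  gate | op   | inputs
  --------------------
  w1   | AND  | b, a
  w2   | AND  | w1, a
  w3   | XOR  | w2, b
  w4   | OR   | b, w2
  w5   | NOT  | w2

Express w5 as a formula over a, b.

NOT ((b AND a) AND a)

w1 = b AND a
w2 = w1 AND a = (b AND a) AND a
w5 = NOT w2 = NOT ((b AND a) AND a)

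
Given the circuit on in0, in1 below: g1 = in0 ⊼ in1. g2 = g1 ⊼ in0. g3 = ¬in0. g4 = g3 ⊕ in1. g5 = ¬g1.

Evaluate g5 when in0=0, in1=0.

0

g1 = 0 ⊼ 0 = 1
g5 = ¬1 = 0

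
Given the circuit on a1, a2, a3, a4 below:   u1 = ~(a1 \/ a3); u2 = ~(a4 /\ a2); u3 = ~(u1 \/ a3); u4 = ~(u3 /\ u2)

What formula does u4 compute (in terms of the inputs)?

u1 = ~(a1 \/ a3)
u2 = ~(a4 /\ a2)
u3 = ~(u1 \/ a3) = ~((~(a1 \/ a3)) \/ a3)
u4 = ~(u3 /\ u2) = ~((~((~(a1 \/ a3)) \/ a3)) /\ (~(a4 /\ a2)))

~((~((~(a1 \/ a3)) \/ a3)) /\ (~(a4 /\ a2)))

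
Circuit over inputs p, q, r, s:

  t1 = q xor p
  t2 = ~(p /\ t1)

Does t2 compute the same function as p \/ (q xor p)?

t1 = q xor p
t2 = ~(p /\ t1) = ~(p /\ (q xor p))
At p=0, q=0, r=0, s=0: circuit gives 1, formula gives 0.

No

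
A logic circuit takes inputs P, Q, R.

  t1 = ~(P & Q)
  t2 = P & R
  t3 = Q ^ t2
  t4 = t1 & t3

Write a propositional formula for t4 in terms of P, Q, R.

(~(P & Q)) & (Q ^ (P & R))

t1 = ~(P & Q)
t2 = P & R
t3 = Q ^ t2 = Q ^ (P & R)
t4 = t1 & t3 = (~(P & Q)) & (Q ^ (P & R))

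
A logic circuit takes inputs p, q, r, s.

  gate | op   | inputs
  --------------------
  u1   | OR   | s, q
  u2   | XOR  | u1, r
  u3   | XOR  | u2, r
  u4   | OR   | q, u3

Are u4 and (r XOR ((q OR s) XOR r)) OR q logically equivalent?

Yes

u1 = s OR q
u2 = u1 XOR r = (s OR q) XOR r
u3 = u2 XOR r = ((s OR q) XOR r) XOR r
u4 = q OR u3 = q OR (((s OR q) XOR r) XOR r)
At p=0, q=0, r=0, s=0: circuit gives 0, formula gives 0.
At p=0, q=0, r=0, s=1: circuit gives 1, formula gives 1.
Agrees on all 16 inputs.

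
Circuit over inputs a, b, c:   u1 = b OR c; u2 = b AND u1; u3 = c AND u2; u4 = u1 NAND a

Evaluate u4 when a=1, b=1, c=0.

0

u1 = 1 OR 0 = 1
u4 = 1 NAND 1 = 0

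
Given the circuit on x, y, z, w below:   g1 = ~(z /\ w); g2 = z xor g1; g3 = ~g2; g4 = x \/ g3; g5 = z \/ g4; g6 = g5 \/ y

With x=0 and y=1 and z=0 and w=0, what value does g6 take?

1

g1 = ~(0 /\ 0) = 1
g2 = 0 xor 1 = 1
g3 = ~1 = 0
g4 = 0 \/ 0 = 0
g5 = 0 \/ 0 = 0
g6 = 0 \/ 1 = 1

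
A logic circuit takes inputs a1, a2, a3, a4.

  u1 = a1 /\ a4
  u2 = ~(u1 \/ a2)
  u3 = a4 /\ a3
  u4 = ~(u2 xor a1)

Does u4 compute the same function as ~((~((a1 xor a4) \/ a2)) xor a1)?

u1 = a1 /\ a4
u2 = ~(u1 \/ a2) = ~((a1 /\ a4) \/ a2)
u4 = ~(u2 xor a1) = ~((~((a1 /\ a4) \/ a2)) xor a1)
At a1=0, a2=0, a3=0, a4=1: circuit gives 0, formula gives 1.

No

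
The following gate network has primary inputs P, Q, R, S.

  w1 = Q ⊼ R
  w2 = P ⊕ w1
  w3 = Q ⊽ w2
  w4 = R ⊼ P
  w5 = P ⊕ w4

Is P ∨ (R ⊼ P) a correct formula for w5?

No

w4 = R ⊼ P
w5 = P ⊕ w4 = P ⊕ (R ⊼ P)
At P=1, Q=0, R=0, S=0: circuit gives 0, formula gives 1.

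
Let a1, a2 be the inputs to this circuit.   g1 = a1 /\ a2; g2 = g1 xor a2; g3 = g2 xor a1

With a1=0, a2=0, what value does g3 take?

g1 = 0 /\ 0 = 0
g2 = 0 xor 0 = 0
g3 = 0 xor 0 = 0

0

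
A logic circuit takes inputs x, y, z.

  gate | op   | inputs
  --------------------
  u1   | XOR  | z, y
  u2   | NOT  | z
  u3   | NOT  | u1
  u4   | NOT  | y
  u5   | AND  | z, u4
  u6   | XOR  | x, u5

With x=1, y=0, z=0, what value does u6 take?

1

u4 = NOT 0 = 1
u5 = 0 AND 1 = 0
u6 = 1 XOR 0 = 1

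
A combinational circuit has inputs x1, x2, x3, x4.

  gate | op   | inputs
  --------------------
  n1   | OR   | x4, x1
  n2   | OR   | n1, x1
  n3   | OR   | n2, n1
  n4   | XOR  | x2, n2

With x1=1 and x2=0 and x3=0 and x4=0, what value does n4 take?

1

n1 = 0 OR 1 = 1
n2 = 1 OR 1 = 1
n4 = 0 XOR 1 = 1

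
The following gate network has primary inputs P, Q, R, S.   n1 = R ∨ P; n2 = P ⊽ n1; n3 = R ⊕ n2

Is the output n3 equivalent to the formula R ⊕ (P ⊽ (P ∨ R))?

Yes

n1 = R ∨ P
n2 = P ⊽ n1 = P ⊽ (R ∨ P)
n3 = R ⊕ n2 = R ⊕ (P ⊽ (R ∨ P))
At P=1, Q=0, R=0, S=0: circuit gives 0, formula gives 0.
At P=0, Q=0, R=0, S=0: circuit gives 1, formula gives 1.
Agrees on all 16 inputs.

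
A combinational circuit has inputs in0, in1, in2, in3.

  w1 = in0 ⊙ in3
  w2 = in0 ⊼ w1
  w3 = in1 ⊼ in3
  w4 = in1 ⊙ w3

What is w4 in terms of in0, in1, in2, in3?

in1 ⊙ (in1 ⊼ in3)

w3 = in1 ⊼ in3
w4 = in1 ⊙ w3 = in1 ⊙ (in1 ⊼ in3)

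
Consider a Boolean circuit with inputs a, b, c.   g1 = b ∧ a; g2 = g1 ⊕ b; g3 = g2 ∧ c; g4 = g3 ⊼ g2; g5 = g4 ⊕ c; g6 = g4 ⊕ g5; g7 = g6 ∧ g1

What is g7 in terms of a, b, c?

(((((b ∧ a) ⊕ b) ∧ c) ⊼ ((b ∧ a) ⊕ b)) ⊕ (((((b ∧ a) ⊕ b) ∧ c) ⊼ ((b ∧ a) ⊕ b)) ⊕ c)) ∧ (b ∧ a)

g1 = b ∧ a
g2 = g1 ⊕ b = (b ∧ a) ⊕ b
g3 = g2 ∧ c = ((b ∧ a) ⊕ b) ∧ c
g4 = g3 ⊼ g2 = (((b ∧ a) ⊕ b) ∧ c) ⊼ ((b ∧ a) ⊕ b)
g5 = g4 ⊕ c = ((((b ∧ a) ⊕ b) ∧ c) ⊼ ((b ∧ a) ⊕ b)) ⊕ c
g6 = g4 ⊕ g5 = ((((b ∧ a) ⊕ b) ∧ c) ⊼ ((b ∧ a) ⊕ b)) ⊕ (((((b ∧ a) ⊕ b) ∧ c) ⊼ ((b ∧ a) ⊕ b)) ⊕ c)
g7 = g6 ∧ g1 = (((((b ∧ a) ⊕ b) ∧ c) ⊼ ((b ∧ a) ⊕ b)) ⊕ (((((b ∧ a) ⊕ b) ∧ c) ⊼ ((b ∧ a) ⊕ b)) ⊕ c)) ∧ (b ∧ a)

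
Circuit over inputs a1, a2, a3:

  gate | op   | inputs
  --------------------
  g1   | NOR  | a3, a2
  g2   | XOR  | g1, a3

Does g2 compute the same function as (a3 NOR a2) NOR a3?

No

g1 = a3 NOR a2
g2 = g1 XOR a3 = (a3 NOR a2) XOR a3
At a1=0, a2=0, a3=0: circuit gives 1, formula gives 0.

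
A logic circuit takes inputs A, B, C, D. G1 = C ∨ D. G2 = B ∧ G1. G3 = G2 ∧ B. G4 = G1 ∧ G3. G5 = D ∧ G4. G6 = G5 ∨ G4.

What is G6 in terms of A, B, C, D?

G1 = C ∨ D
G2 = B ∧ G1 = B ∧ (C ∨ D)
G3 = G2 ∧ B = (B ∧ (C ∨ D)) ∧ B
G4 = G1 ∧ G3 = (C ∨ D) ∧ ((B ∧ (C ∨ D)) ∧ B)
G5 = D ∧ G4 = D ∧ ((C ∨ D) ∧ ((B ∧ (C ∨ D)) ∧ B))
G6 = G5 ∨ G4 = (D ∧ ((C ∨ D) ∧ ((B ∧ (C ∨ D)) ∧ B))) ∨ ((C ∨ D) ∧ ((B ∧ (C ∨ D)) ∧ B))

(D ∧ ((C ∨ D) ∧ ((B ∧ (C ∨ D)) ∧ B))) ∨ ((C ∨ D) ∧ ((B ∧ (C ∨ D)) ∧ B))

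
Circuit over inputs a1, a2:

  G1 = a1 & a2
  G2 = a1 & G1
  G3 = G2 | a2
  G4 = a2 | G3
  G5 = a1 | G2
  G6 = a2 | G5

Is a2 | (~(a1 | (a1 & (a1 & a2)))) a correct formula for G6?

G1 = a1 & a2
G2 = a1 & G1 = a1 & (a1 & a2)
G5 = a1 | G2 = a1 | (a1 & (a1 & a2))
G6 = a2 | G5 = a2 | (a1 | (a1 & (a1 & a2)))
At a1=0, a2=0: circuit gives 0, formula gives 1.

No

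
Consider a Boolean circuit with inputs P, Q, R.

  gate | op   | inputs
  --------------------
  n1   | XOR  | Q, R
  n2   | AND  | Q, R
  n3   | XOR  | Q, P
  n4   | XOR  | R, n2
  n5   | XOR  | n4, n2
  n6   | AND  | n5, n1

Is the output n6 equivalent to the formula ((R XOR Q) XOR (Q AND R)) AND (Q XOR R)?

No

n1 = Q XOR R
n2 = Q AND R
n4 = R XOR n2 = R XOR (Q AND R)
n5 = n4 XOR n2 = (R XOR (Q AND R)) XOR (Q AND R)
n6 = n5 AND n1 = ((R XOR (Q AND R)) XOR (Q AND R)) AND (Q XOR R)
At P=0, Q=1, R=0: circuit gives 0, formula gives 1.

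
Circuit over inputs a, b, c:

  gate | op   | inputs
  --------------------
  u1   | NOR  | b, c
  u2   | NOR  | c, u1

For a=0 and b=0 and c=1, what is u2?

0

u1 = 0 NOR 1 = 0
u2 = 1 NOR 0 = 0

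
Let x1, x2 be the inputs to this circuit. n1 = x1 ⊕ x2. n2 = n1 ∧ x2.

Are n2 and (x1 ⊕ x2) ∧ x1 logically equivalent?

n1 = x1 ⊕ x2
n2 = n1 ∧ x2 = (x1 ⊕ x2) ∧ x2
At x1=0, x2=1: circuit gives 1, formula gives 0.

No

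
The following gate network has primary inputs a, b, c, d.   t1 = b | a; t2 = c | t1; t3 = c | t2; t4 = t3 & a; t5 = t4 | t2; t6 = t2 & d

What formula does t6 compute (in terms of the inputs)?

(c | (b | a)) & d

t1 = b | a
t2 = c | t1 = c | (b | a)
t6 = t2 & d = (c | (b | a)) & d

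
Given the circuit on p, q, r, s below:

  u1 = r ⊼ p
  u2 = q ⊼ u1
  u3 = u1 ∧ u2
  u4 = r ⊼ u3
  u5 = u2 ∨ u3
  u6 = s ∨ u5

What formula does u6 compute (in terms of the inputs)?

s ∨ ((q ⊼ (r ⊼ p)) ∨ ((r ⊼ p) ∧ (q ⊼ (r ⊼ p))))

u1 = r ⊼ p
u2 = q ⊼ u1 = q ⊼ (r ⊼ p)
u3 = u1 ∧ u2 = (r ⊼ p) ∧ (q ⊼ (r ⊼ p))
u5 = u2 ∨ u3 = (q ⊼ (r ⊼ p)) ∨ ((r ⊼ p) ∧ (q ⊼ (r ⊼ p)))
u6 = s ∨ u5 = s ∨ ((q ⊼ (r ⊼ p)) ∨ ((r ⊼ p) ∧ (q ⊼ (r ⊼ p))))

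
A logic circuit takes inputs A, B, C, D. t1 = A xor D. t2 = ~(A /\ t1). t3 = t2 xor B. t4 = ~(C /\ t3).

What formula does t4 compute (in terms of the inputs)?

~(C /\ ((~(A /\ (A xor D))) xor B))

t1 = A xor D
t2 = ~(A /\ t1) = ~(A /\ (A xor D))
t3 = t2 xor B = (~(A /\ (A xor D))) xor B
t4 = ~(C /\ t3) = ~(C /\ ((~(A /\ (A xor D))) xor B))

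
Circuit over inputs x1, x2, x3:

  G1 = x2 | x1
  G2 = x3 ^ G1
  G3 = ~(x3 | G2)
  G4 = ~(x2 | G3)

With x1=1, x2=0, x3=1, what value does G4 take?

G1 = 0 | 1 = 1
G2 = 1 ^ 1 = 0
G3 = ~(1 | 0) = 0
G4 = ~(0 | 0) = 1

1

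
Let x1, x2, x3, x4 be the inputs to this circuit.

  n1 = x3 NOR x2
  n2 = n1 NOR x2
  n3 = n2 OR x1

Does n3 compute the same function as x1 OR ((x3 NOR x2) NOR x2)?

Yes

n1 = x3 NOR x2
n2 = n1 NOR x2 = (x3 NOR x2) NOR x2
n3 = n2 OR x1 = ((x3 NOR x2) NOR x2) OR x1
At x1=0, x2=0, x3=0, x4=0: circuit gives 0, formula gives 0.
At x1=0, x2=0, x3=1, x4=0: circuit gives 1, formula gives 1.
Agrees on all 16 inputs.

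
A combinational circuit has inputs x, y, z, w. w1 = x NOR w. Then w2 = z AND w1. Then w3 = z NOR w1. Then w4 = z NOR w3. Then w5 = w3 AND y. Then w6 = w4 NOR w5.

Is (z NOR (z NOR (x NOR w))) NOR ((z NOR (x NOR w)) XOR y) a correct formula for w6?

w1 = x NOR w
w3 = z NOR w1 = z NOR (x NOR w)
w4 = z NOR w3 = z NOR (z NOR (x NOR w))
w5 = w3 AND y = (z NOR (x NOR w)) AND y
w6 = w4 NOR w5 = (z NOR (z NOR (x NOR w))) NOR ((z NOR (x NOR w)) AND y)
At x=0, y=0, z=0, w=1: circuit gives 1, formula gives 0.

No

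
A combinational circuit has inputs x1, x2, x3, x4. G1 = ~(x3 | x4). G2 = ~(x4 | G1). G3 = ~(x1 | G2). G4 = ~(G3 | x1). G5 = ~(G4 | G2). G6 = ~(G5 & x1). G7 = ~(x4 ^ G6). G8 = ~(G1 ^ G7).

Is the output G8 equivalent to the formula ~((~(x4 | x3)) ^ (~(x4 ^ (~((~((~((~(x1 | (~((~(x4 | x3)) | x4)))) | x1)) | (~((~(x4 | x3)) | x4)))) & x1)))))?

Yes

G1 = ~(x3 | x4)
G2 = ~(x4 | G1) = ~(x4 | (~(x3 | x4)))
G3 = ~(x1 | G2) = ~(x1 | (~(x4 | (~(x3 | x4)))))
G4 = ~(G3 | x1) = ~((~(x1 | (~(x4 | (~(x3 | x4)))))) | x1)
G5 = ~(G4 | G2) = ~((~((~(x1 | (~(x4 | (~(x3 | x4)))))) | x1)) | (~(x4 | (~(x3 | x4)))))
G6 = ~(G5 & x1) = ~((~((~((~(x1 | (~(x4 | (~(x3 | x4)))))) | x1)) | (~(x4 | (~(x3 | x4)))))) & x1)
G7 = ~(x4 ^ G6) = ~(x4 ^ (~((~((~((~(x1 | (~(x4 | (~(x3 | x4)))))) | x1)) | (~(x4 | (~(x3 | x4)))))) & x1)))
G8 = ~(G1 ^ G7) = ~((~(x3 | x4)) ^ (~(x4 ^ (~((~((~((~(x1 | (~(x4 | (~(x3 | x4)))))) | x1)) | (~(x4 | (~(x3 | x4)))))) & x1)))))
At x1=0, x2=0, x3=0, x4=0: circuit gives 0, formula gives 0.
At x1=0, x2=0, x3=1, x4=0: circuit gives 1, formula gives 1.
Agrees on all 16 inputs.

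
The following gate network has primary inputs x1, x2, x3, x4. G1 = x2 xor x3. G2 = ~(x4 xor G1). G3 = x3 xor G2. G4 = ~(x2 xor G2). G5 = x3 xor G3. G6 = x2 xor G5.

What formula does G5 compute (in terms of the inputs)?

x3 xor (x3 xor (~(x4 xor (x2 xor x3))))

G1 = x2 xor x3
G2 = ~(x4 xor G1) = ~(x4 xor (x2 xor x3))
G3 = x3 xor G2 = x3 xor (~(x4 xor (x2 xor x3)))
G5 = x3 xor G3 = x3 xor (x3 xor (~(x4 xor (x2 xor x3))))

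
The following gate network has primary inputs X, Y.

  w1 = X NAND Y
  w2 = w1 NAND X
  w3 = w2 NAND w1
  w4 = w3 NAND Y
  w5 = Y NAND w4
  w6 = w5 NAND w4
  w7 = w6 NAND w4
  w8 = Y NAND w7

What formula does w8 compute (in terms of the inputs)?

Y NAND (((Y NAND ((((X NAND Y) NAND X) NAND (X NAND Y)) NAND Y)) NAND ((((X NAND Y) NAND X) NAND (X NAND Y)) NAND Y)) NAND ((((X NAND Y) NAND X) NAND (X NAND Y)) NAND Y))

w1 = X NAND Y
w2 = w1 NAND X = (X NAND Y) NAND X
w3 = w2 NAND w1 = ((X NAND Y) NAND X) NAND (X NAND Y)
w4 = w3 NAND Y = (((X NAND Y) NAND X) NAND (X NAND Y)) NAND Y
w5 = Y NAND w4 = Y NAND ((((X NAND Y) NAND X) NAND (X NAND Y)) NAND Y)
w6 = w5 NAND w4 = (Y NAND ((((X NAND Y) NAND X) NAND (X NAND Y)) NAND Y)) NAND ((((X NAND Y) NAND X) NAND (X NAND Y)) NAND Y)
w7 = w6 NAND w4 = ((Y NAND ((((X NAND Y) NAND X) NAND (X NAND Y)) NAND Y)) NAND ((((X NAND Y) NAND X) NAND (X NAND Y)) NAND Y)) NAND ((((X NAND Y) NAND X) NAND (X NAND Y)) NAND Y)
w8 = Y NAND w7 = Y NAND (((Y NAND ((((X NAND Y) NAND X) NAND (X NAND Y)) NAND Y)) NAND ((((X NAND Y) NAND X) NAND (X NAND Y)) NAND Y)) NAND ((((X NAND Y) NAND X) NAND (X NAND Y)) NAND Y))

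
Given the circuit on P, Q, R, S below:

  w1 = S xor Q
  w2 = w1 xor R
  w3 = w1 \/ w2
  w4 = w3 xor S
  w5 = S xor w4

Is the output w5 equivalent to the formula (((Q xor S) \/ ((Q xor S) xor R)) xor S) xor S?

w1 = S xor Q
w2 = w1 xor R = (S xor Q) xor R
w3 = w1 \/ w2 = (S xor Q) \/ ((S xor Q) xor R)
w4 = w3 xor S = ((S xor Q) \/ ((S xor Q) xor R)) xor S
w5 = S xor w4 = S xor (((S xor Q) \/ ((S xor Q) xor R)) xor S)
At P=0, Q=0, R=0, S=0: circuit gives 0, formula gives 0.
At P=0, Q=0, R=0, S=1: circuit gives 1, formula gives 1.
Agrees on all 16 inputs.

Yes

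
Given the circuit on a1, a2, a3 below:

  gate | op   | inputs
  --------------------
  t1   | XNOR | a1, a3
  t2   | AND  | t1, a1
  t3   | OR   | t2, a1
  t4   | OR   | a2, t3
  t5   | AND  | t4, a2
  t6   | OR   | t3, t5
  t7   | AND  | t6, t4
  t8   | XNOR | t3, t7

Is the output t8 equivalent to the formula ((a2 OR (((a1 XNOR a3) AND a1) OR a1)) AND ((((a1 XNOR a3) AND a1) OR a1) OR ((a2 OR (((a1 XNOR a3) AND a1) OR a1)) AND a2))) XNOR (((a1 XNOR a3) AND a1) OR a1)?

Yes

t1 = a1 XNOR a3
t2 = t1 AND a1 = (a1 XNOR a3) AND a1
t3 = t2 OR a1 = ((a1 XNOR a3) AND a1) OR a1
t4 = a2 OR t3 = a2 OR (((a1 XNOR a3) AND a1) OR a1)
t5 = t4 AND a2 = (a2 OR (((a1 XNOR a3) AND a1) OR a1)) AND a2
t6 = t3 OR t5 = (((a1 XNOR a3) AND a1) OR a1) OR ((a2 OR (((a1 XNOR a3) AND a1) OR a1)) AND a2)
t7 = t6 AND t4 = ((((a1 XNOR a3) AND a1) OR a1) OR ((a2 OR (((a1 XNOR a3) AND a1) OR a1)) AND a2)) AND (a2 OR (((a1 XNOR a3) AND a1) OR a1))
t8 = t3 XNOR t7 = (((a1 XNOR a3) AND a1) OR a1) XNOR (((((a1 XNOR a3) AND a1) OR a1) OR ((a2 OR (((a1 XNOR a3) AND a1) OR a1)) AND a2)) AND (a2 OR (((a1 XNOR a3) AND a1) OR a1)))
At a1=0, a2=1, a3=0: circuit gives 0, formula gives 0.
At a1=0, a2=0, a3=0: circuit gives 1, formula gives 1.
Agrees on all 8 inputs.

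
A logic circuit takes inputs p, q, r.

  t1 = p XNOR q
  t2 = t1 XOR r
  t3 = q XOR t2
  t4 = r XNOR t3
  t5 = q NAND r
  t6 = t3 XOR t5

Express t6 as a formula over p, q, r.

t1 = p XNOR q
t2 = t1 XOR r = (p XNOR q) XOR r
t3 = q XOR t2 = q XOR ((p XNOR q) XOR r)
t5 = q NAND r
t6 = t3 XOR t5 = (q XOR ((p XNOR q) XOR r)) XOR (q NAND r)

(q XOR ((p XNOR q) XOR r)) XOR (q NAND r)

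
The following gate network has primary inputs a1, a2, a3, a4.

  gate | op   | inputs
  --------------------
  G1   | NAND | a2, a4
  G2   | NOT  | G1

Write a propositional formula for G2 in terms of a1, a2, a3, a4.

NOT (a2 NAND a4)

G1 = a2 NAND a4
G2 = NOT G1 = NOT (a2 NAND a4)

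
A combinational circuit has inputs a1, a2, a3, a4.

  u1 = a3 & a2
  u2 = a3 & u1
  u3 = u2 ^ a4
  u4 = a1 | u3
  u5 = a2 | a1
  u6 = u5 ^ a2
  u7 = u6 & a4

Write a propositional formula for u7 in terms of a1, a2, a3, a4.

u5 = a2 | a1
u6 = u5 ^ a2 = (a2 | a1) ^ a2
u7 = u6 & a4 = ((a2 | a1) ^ a2) & a4

((a2 | a1) ^ a2) & a4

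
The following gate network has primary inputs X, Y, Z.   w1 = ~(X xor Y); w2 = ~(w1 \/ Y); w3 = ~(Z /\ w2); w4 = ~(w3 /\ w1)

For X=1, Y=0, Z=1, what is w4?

1

w1 = ~(1 xor 0) = 0
w2 = ~(0 \/ 0) = 1
w3 = ~(1 /\ 1) = 0
w4 = ~(0 /\ 0) = 1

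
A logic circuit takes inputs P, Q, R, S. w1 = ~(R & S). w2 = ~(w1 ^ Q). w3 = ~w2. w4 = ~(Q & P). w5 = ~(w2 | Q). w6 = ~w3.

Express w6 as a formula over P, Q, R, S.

w1 = ~(R & S)
w2 = ~(w1 ^ Q) = ~((~(R & S)) ^ Q)
w3 = ~w2 = ~(~((~(R & S)) ^ Q))
w6 = ~w3 = ~~(~((~(R & S)) ^ Q))

~~(~((~(R & S)) ^ Q))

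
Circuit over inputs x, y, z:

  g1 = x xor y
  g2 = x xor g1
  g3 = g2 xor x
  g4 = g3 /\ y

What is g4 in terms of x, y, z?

g1 = x xor y
g2 = x xor g1 = x xor (x xor y)
g3 = g2 xor x = (x xor (x xor y)) xor x
g4 = g3 /\ y = ((x xor (x xor y)) xor x) /\ y

((x xor (x xor y)) xor x) /\ y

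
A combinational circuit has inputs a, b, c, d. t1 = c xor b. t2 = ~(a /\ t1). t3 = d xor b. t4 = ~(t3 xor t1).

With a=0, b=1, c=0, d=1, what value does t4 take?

t1 = 0 xor 1 = 1
t3 = 1 xor 1 = 0
t4 = ~(0 xor 1) = 0

0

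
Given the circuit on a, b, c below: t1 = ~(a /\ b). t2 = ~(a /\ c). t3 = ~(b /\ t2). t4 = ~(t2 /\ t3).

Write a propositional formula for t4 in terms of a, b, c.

t2 = ~(a /\ c)
t3 = ~(b /\ t2) = ~(b /\ (~(a /\ c)))
t4 = ~(t2 /\ t3) = ~((~(a /\ c)) /\ (~(b /\ (~(a /\ c)))))

~((~(a /\ c)) /\ (~(b /\ (~(a /\ c)))))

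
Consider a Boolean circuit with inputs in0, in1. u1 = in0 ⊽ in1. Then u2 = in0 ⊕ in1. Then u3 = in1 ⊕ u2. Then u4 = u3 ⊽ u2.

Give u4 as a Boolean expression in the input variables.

u2 = in0 ⊕ in1
u3 = in1 ⊕ u2 = in1 ⊕ (in0 ⊕ in1)
u4 = u3 ⊽ u2 = (in1 ⊕ (in0 ⊕ in1)) ⊽ (in0 ⊕ in1)

(in1 ⊕ (in0 ⊕ in1)) ⊽ (in0 ⊕ in1)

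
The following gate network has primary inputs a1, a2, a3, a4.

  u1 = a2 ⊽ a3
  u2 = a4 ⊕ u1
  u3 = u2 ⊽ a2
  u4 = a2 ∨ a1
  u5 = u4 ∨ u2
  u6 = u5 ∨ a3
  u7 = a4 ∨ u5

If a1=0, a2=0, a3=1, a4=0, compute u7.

u1 = 0 ⊽ 1 = 0
u2 = 0 ⊕ 0 = 0
u4 = 0 ∨ 0 = 0
u5 = 0 ∨ 0 = 0
u7 = 0 ∨ 0 = 0

0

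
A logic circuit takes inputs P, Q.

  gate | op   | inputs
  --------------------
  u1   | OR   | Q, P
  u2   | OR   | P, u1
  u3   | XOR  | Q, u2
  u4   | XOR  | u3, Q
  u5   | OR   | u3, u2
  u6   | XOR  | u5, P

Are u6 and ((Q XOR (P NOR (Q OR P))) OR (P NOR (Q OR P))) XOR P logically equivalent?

No

u1 = Q OR P
u2 = P OR u1 = P OR (Q OR P)
u3 = Q XOR u2 = Q XOR (P OR (Q OR P))
u5 = u3 OR u2 = (Q XOR (P OR (Q OR P))) OR (P OR (Q OR P))
u6 = u5 XOR P = ((Q XOR (P OR (Q OR P))) OR (P OR (Q OR P))) XOR P
At P=0, Q=0: circuit gives 0, formula gives 1.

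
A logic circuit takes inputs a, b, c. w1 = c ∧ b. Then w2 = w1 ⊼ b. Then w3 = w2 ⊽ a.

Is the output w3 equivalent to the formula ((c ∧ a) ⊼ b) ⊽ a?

w1 = c ∧ b
w2 = w1 ⊼ b = (c ∧ b) ⊼ b
w3 = w2 ⊽ a = ((c ∧ b) ⊼ b) ⊽ a
At a=0, b=1, c=1: circuit gives 1, formula gives 0.

No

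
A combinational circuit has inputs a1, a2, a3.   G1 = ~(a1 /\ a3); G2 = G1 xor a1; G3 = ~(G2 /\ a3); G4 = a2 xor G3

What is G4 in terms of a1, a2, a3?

G1 = ~(a1 /\ a3)
G2 = G1 xor a1 = (~(a1 /\ a3)) xor a1
G3 = ~(G2 /\ a3) = ~(((~(a1 /\ a3)) xor a1) /\ a3)
G4 = a2 xor G3 = a2 xor (~(((~(a1 /\ a3)) xor a1) /\ a3))

a2 xor (~(((~(a1 /\ a3)) xor a1) /\ a3))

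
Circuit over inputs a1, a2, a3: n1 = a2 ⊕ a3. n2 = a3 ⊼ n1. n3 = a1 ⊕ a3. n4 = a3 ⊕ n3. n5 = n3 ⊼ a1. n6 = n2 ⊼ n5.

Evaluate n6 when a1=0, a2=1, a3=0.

0

n1 = 1 ⊕ 0 = 1
n2 = 0 ⊼ 1 = 1
n3 = 0 ⊕ 0 = 0
n5 = 0 ⊼ 0 = 1
n6 = 1 ⊼ 1 = 0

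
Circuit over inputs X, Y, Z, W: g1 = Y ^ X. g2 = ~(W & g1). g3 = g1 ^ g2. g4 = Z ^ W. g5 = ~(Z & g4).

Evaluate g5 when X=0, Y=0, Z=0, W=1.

1

g4 = 0 ^ 1 = 1
g5 = ~(0 & 1) = 1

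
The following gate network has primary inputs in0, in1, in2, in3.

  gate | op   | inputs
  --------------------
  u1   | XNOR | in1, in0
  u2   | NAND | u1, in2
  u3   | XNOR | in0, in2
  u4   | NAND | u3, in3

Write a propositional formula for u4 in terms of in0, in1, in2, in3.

(in0 XNOR in2) NAND in3

u3 = in0 XNOR in2
u4 = u3 NAND in3 = (in0 XNOR in2) NAND in3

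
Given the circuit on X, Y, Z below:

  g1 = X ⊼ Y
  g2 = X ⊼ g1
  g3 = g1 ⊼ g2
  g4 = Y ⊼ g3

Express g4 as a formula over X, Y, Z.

Y ⊼ ((X ⊼ Y) ⊼ (X ⊼ (X ⊼ Y)))

g1 = X ⊼ Y
g2 = X ⊼ g1 = X ⊼ (X ⊼ Y)
g3 = g1 ⊼ g2 = (X ⊼ Y) ⊼ (X ⊼ (X ⊼ Y))
g4 = Y ⊼ g3 = Y ⊼ ((X ⊼ Y) ⊼ (X ⊼ (X ⊼ Y)))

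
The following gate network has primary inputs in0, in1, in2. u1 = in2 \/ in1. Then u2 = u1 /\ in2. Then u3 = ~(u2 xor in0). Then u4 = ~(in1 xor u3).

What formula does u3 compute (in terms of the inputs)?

~(((in2 \/ in1) /\ in2) xor in0)

u1 = in2 \/ in1
u2 = u1 /\ in2 = (in2 \/ in1) /\ in2
u3 = ~(u2 xor in0) = ~(((in2 \/ in1) /\ in2) xor in0)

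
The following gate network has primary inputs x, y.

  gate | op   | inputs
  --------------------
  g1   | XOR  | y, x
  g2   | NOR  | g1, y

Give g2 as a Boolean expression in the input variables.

(y XOR x) NOR y

g1 = y XOR x
g2 = g1 NOR y = (y XOR x) NOR y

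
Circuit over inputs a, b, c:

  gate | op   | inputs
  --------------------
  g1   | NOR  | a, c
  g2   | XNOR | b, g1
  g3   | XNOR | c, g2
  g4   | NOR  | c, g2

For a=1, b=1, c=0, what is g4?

1

g1 = 1 NOR 0 = 0
g2 = 1 XNOR 0 = 0
g4 = 0 NOR 0 = 1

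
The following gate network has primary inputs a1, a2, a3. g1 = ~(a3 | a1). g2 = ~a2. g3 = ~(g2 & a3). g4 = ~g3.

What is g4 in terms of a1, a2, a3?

~(~(~a2 & a3))

g2 = ~a2
g3 = ~(g2 & a3) = ~(~a2 & a3)
g4 = ~g3 = ~(~(~a2 & a3))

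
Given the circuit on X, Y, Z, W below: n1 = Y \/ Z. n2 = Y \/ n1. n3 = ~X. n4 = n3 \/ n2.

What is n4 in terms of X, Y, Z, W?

n1 = Y \/ Z
n2 = Y \/ n1 = Y \/ (Y \/ Z)
n3 = ~X
n4 = n3 \/ n2 = ~X \/ (Y \/ (Y \/ Z))

~X \/ (Y \/ (Y \/ Z))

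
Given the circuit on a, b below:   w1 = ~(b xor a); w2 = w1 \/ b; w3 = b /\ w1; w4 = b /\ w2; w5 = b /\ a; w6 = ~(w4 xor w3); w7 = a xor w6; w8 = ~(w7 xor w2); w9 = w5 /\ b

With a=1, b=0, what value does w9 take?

w5 = 0 /\ 1 = 0
w9 = 0 /\ 0 = 0

0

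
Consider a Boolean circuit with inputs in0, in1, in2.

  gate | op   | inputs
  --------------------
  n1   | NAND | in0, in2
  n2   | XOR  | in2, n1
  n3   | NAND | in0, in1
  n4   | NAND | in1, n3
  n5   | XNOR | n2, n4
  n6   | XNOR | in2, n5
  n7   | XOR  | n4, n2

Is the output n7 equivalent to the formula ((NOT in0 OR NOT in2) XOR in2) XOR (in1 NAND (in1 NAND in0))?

n1 = in0 NAND in2
n2 = in2 XOR n1 = in2 XOR (in0 NAND in2)
n3 = in0 NAND in1
n4 = in1 NAND n3 = in1 NAND (in0 NAND in1)
n7 = n4 XOR n2 = (in1 NAND (in0 NAND in1)) XOR (in2 XOR (in0 NAND in2))
At in0=0, in1=0, in2=0: circuit gives 0, formula gives 0.
At in0=0, in1=0, in2=1: circuit gives 1, formula gives 1.
Agrees on all 8 inputs.

Yes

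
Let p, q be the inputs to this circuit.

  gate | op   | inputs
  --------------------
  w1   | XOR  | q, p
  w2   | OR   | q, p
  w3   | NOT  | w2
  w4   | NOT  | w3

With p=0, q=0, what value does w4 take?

w2 = 0 OR 0 = 0
w3 = NOT 0 = 1
w4 = NOT 1 = 0

0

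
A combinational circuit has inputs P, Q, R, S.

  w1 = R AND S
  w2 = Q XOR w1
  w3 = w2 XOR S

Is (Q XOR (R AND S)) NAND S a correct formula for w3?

w1 = R AND S
w2 = Q XOR w1 = Q XOR (R AND S)
w3 = w2 XOR S = (Q XOR (R AND S)) XOR S
At P=0, Q=0, R=0, S=0: circuit gives 0, formula gives 1.

No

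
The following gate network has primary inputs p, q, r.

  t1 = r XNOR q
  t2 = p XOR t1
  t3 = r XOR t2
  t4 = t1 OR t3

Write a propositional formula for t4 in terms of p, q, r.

t1 = r XNOR q
t2 = p XOR t1 = p XOR (r XNOR q)
t3 = r XOR t2 = r XOR (p XOR (r XNOR q))
t4 = t1 OR t3 = (r XNOR q) OR (r XOR (p XOR (r XNOR q)))

(r XNOR q) OR (r XOR (p XOR (r XNOR q)))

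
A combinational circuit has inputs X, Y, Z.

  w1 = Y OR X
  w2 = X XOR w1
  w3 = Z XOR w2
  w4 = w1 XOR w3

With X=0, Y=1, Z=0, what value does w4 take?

0

w1 = 1 OR 0 = 1
w2 = 0 XOR 1 = 1
w3 = 0 XOR 1 = 1
w4 = 1 XOR 1 = 0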